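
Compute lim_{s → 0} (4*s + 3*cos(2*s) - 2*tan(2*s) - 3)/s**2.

-6

Substitution gives 0/0 (the numerator vanishes to order 2).
Expand each term to order s^2: the coefficient of s^2 in 3·cos(2s) is -6 and in -2·tan(2s) is 0.
Lower-order terms cancel with the polynomial part, so the numerator is (-6)·s^2 + o(s^2), and the limit is (-6)/(1) = -6.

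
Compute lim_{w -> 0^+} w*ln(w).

0

This is a 0·(−∞) form. Rewrite as 1·ln(w) / w^(−1) and apply L'Hôpital:
the derivative quotient is 1·(1/w) / (−1·w^(−2)) = (-1/1)·w^1 → 0.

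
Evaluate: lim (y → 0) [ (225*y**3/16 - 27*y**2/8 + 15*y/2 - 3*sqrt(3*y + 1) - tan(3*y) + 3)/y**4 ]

1215/128

Substitution gives 0/0 (the numerator vanishes to order 4).
Expand each term to order y^4: the coefficient of y^4 in −tan(3y) is 0 and in -3·√(1 + 3y) is 1215/128.
Lower-order terms cancel with the polynomial part, so the numerator is (1215/128)·y^4 + o(y^4), and the limit is (1215/128)/(1) = 1215/128.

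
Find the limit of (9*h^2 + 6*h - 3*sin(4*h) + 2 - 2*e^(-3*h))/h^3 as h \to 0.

41

Substitution gives 0/0; apply L'Hôpital's rule 3 times.
After differentiating numerator and denominator 3 times the quotient is (192*cos(4*h) + 54*e^(-3*h))/(6); at h = 0 this is 41.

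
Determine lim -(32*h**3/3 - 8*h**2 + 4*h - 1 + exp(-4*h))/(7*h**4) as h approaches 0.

Direct substitution gives 0/0.
Apply L'Hôpital: lim (32*h^2 - 16*h + 4 - 4*e^(-4*h))/(-28*h^3), still 0/0.
Apply L'Hôpital: lim (64*h - 16 + 16*e^(-4*h))/(-84*h^2), still 0/0.
Apply L'Hôpital: lim (64 - 64*e^(-4*h))/(-168*h), still 0/0.
After 4 applications of L'Hôpital's rule the quotient is (256*e^(-4*h))/(-168); substituting h = 0 gives -32/21.

-32/21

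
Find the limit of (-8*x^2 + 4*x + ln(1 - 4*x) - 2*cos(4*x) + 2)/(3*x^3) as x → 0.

Substitution gives 0/0 (the numerator vanishes to order 3).
Expand each term to order x^3: the coefficient of x^3 in ln(1 - 4x) is -64/3 and in -2·cos(4x) is 0.
Lower-order terms cancel with the polynomial part, so the numerator is (-64/3)·x^3 + o(x^3), and the limit is (-64/3)/(3) = -64/9.

-64/9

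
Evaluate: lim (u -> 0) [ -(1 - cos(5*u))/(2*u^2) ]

-25/4

Substitution gives 0/0.
Use (1 − cos θ)/θ² → 1/2 with θ = 5u: the limit is 5²/(2·(-2)) = -25/4.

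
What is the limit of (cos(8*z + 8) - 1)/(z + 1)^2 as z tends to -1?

Direct substitution gives 0/0.
Apply L'Hôpital: lim (-8*sin(8*z + 8))/(2*z + 2), still 0/0.
After 2 applications of L'Hôpital's rule the quotient is (-64*cos(8*z + 8))/(2); substituting z = -1 gives -32.

-32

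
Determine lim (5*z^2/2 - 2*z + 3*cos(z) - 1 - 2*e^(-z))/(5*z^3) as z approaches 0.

Substitution gives 0/0; apply L'Hôpital's rule 3 times.
After differentiating numerator and denominator 3 times the quotient is (3*sin(z) + 2*e^(-z))/(30); at z = 0 this is 1/15.

1/15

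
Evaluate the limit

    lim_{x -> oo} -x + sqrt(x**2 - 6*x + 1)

An ∞ − ∞ form. Rationalising with the conjugate, the difference becomes (-6x + 1) / (√(x^2 - 6*x + 1) + x).
For large x the denominator behaves like 2·x, so the quotient tends to -6/2 = -3.

-3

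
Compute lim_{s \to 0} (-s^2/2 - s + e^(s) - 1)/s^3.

1/6

Direct substitution gives 0/0.
Apply L'Hôpital: lim (-s + e^(s) - 1)/(3*s^2), still 0/0.
Apply L'Hôpital: lim (e^(s) - 1)/(6*s), still 0/0.
After 3 applications of L'Hôpital's rule the quotient is (e^(s))/(6); substituting s = 0 gives 1/6.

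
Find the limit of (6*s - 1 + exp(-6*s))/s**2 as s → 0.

18

Direct substitution gives 0/0.
Apply L'Hôpital: lim (6 - 6*e^(-6*s))/(2*s), still 0/0.
After 2 applications of L'Hôpital's rule the quotient is (36*e^(-6*s))/(2); substituting s = 0 gives 18.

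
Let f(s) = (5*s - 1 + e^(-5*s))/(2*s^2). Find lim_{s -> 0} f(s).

Direct substitution gives 0/0.
Apply L'Hôpital: lim (5 - 5*e^(-5*s))/(4*s), still 0/0.
After 2 applications of L'Hôpital's rule the quotient is (25*e^(-5*s))/(4); substituting s = 0 gives 25/4.

25/4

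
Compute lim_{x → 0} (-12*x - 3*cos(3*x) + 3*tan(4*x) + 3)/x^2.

27/2

Substitution gives 0/0; apply L'Hôpital's rule 2 times.
After differentiating numerator and denominator 2 times the quotient is (96*sin(4*x)/cos(4*x)^3 + 27*cos(3*x))/(2); at x = 0 this is 27/2.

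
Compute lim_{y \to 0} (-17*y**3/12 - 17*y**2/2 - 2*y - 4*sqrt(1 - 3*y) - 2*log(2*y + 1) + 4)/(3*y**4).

Substitution gives 0/0; apply L'Hôpital's rule 4 times.
After differentiating numerator and denominator 4 times the quotient is (192/(2*y + 1)^4 + 1215/(4*(1 - 3*y)^(7/2)))/(72); at y = 0 this is 661/96.

661/96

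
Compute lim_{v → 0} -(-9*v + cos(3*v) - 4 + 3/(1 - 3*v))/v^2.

-45/2

Substitution gives 0/0; apply L'Hôpital's rule 2 times.
After differentiating numerator and denominator 2 times the quotient is (-9*cos(3*v) - 54/(3*v - 1)^3)/(-2); at v = 0 this is -45/2.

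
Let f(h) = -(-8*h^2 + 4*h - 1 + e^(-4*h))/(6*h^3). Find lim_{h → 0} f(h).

16/9

Direct substitution gives 0/0.
Apply L'Hôpital: lim (-16*h + 4 - 4*e^(-4*h))/(-18*h^2), still 0/0.
Apply L'Hôpital: lim (-16 + 16*e^(-4*h))/(-36*h), still 0/0.
After 3 applications of L'Hôpital's rule the quotient is (-64*e^(-4*h))/(-36); substituting h = 0 gives 16/9.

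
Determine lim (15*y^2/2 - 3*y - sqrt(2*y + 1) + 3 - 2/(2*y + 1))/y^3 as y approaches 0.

Substitution gives 0/0 (the numerator vanishes to order 3).
Expand each term to order y^3: the coefficient of y^3 in −√(1 + 2y) is -1/2 and in -2·1/(1 + 2y) is 16.
Lower-order terms cancel with the polynomial part, so the numerator is (31/2)·y^3 + o(y^3), and the limit is (31/2)/(1) = 31/2.

31/2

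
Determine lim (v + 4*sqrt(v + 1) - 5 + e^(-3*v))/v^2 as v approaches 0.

4

Substitution gives 0/0 (the numerator vanishes to order 2).
Expand each term to order v^2: the coefficient of v^2 in e^(-3v) is 9/2 and in 4·√(1 + v) is -1/2.
Lower-order terms cancel with the polynomial part, so the numerator is (4)·v^2 + o(v^2), and the limit is (4)/(1) = 4.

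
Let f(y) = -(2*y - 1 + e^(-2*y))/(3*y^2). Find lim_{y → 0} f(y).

Direct substitution gives 0/0.
Apply L'Hôpital: lim (2 - 2*e^(-2*y))/(-6*y), still 0/0.
After 2 applications of L'Hôpital's rule the quotient is (4*e^(-2*y))/(-6); substituting y = 0 gives -2/3.

-2/3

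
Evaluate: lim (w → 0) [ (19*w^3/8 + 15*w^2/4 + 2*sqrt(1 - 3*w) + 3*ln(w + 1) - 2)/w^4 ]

-453/64

Substitution gives 0/0 (the numerator vanishes to order 4).
Expand each term to order w^4: the coefficient of w^4 in 2·√(1 - 3w) is -405/64 and in 3·ln(1 + w) is -3/4.
Lower-order terms cancel with the polynomial part, so the numerator is (-453/64)·w^4 + o(w^4), and the limit is (-453/64)/(1) = -453/64.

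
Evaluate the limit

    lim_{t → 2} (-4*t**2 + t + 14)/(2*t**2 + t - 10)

At t = 2 both the top and bottom vanish — a removable singularity. Factoring out (t - 2) from each leaves (-4*t - 7)/(2*t + 5), which at t = 2 equals -5/3.

-5/3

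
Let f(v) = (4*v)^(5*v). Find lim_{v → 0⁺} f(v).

1

Base → 0⁺ and exponent → 0⁺: a 0^0 form.
Take logs: 5v·ln(4v). This is 0·(−∞); rewriting as ln(4v)/(1/(5v)) and applying L'Hôpital gives 0.
Hence the limit is e^0 = 1.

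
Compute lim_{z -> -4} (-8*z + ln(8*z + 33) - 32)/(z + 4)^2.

Direct substitution gives 0/0.
Apply L'Hôpital: lim (-8 + 8/(8*z + 33))/(2*z + 8), still 0/0.
After 2 applications of L'Hôpital's rule the quotient is (-64/(8*z + 33)^2)/(2); substituting z = -4 gives -32.

-32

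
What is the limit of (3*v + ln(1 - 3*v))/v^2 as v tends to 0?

-9/2

Direct substitution gives 0/0.
Apply L'Hôpital: lim (3 - 3/(1 - 3*v))/(2*v), still 0/0.
After 2 applications of L'Hôpital's rule the quotient is (-9/(1 - 3*v)^2)/(2); substituting v = 0 gives -9/2.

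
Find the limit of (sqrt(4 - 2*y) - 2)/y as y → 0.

Substitution gives 0/0. Multiply numerator and denominator by the conjugate √(4 - 2y) + √4.
The numerator becomes (4 - 2y) − 4 = -2y, so the expression simplifies to -2/(√(4 - 2y) + √4).
Letting y → 0 gives -2/(2√4) = -1/2.

-1/2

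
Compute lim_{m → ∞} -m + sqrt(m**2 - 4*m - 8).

An ∞ − ∞ form. Rationalising with the conjugate, the difference becomes (-4m - 8) / (√(m^2 - 4*m - 8) + m).
For large m the denominator behaves like 2·m, so the quotient tends to -4/2 = -2.

-2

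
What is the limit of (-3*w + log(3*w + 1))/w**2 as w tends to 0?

-9/2

Direct substitution gives 0/0.
Apply L'Hôpital: lim (-3 + 3/(3*w + 1))/(2*w), still 0/0.
After 2 applications of L'Hôpital's rule the quotient is (-9/(3*w + 1)^2)/(2); substituting w = 0 gives -9/2.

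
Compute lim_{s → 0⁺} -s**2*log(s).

This is a 0·(−∞) form. Rewrite as -1·ln(s) / s^(−2) and apply L'Hôpital:
the derivative quotient is -1·(1/s) / (−2·s^(−3)) = (1/2)·s^2 → 0.

0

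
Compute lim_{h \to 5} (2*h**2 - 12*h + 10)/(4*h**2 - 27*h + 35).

Since h = 5 makes numerator and denominator zero, (h - 5) divides both.
Cancelling it gives (2*h - 2)/(4*h - 7); now plug in h = 5 to get 8/13.

8/13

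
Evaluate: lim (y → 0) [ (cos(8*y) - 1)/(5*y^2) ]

-32/5

Direct substitution gives 0/0.
Apply L'Hôpital: lim (-8*sin(8*y))/(10*y), still 0/0.
After 2 applications of L'Hôpital's rule the quotient is (-64*cos(8*y))/(10); substituting y = 0 gives -32/5.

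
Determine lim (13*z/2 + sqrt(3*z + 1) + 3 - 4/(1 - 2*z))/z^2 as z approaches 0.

-137/8

Substitution gives 0/0; apply L'Hôpital's rule 2 times.
After differentiating numerator and denominator 2 times the quotient is (-9/(4*(3*z + 1)^(3/2)) + 32/(2*z - 1)^3)/(2); at z = 0 this is -137/8.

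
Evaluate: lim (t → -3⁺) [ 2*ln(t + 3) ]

As t → -3⁺, t + 3 → 0⁺ and ln(t + 3) → −∞.
Multiplying by 2 gives -∞.

-∞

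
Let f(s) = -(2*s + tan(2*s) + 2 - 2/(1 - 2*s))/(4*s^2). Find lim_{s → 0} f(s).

Substitution gives 0/0 (the numerator vanishes to order 2).
Expand each term to order s^2: the coefficient of s^2 in -2·1/(1 - 2s) is -8 and in tan(2s) is 0.
Lower-order terms cancel with the polynomial part, so the numerator is (-8)·s^2 + o(s^2), and the limit is (-8)/(-4) = 2.

2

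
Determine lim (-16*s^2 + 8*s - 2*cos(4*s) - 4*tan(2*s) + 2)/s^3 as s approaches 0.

-32/3

Substitution gives 0/0 (the numerator vanishes to order 3).
Expand each term to order s^3: the coefficient of s^3 in -2·cos(4s) is 0 and in -4·tan(2s) is -32/3.
Lower-order terms cancel with the polynomial part, so the numerator is (-32/3)·s^3 + o(s^3), and the limit is (-32/3)/(1) = -32/3.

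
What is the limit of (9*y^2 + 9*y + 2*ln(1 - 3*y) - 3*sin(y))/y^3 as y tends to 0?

-35/2

Substitution gives 0/0; apply L'Hôpital's rule 3 times.
After differentiating numerator and denominator 3 times the quotient is (3*cos(y) + 108/(3*y - 1)^3)/(6); at y = 0 this is -35/2.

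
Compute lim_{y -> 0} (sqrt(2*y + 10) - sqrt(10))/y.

√(10)/10

A 0/0 form; rationalise with √(10 + 2y) + √10. This collapses the numerator to 2y, leaving 2/(√(10 + 2y) + √10) → 2/(2√10) = √(10)/10.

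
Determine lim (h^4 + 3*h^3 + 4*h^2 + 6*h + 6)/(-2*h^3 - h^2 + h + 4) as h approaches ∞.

-∞

The numerator has higher degree (4 > 3); the quotient behaves like (1/(-2))·h^1 for large |h|.
As h → +∞ this diverges to -∞.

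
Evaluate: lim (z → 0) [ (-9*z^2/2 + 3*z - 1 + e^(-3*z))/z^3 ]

-9/2

Direct substitution gives 0/0.
Apply L'Hôpital: lim (-9*z + 3 - 3*e^(-3*z))/(3*z^2), still 0/0.
Apply L'Hôpital: lim (-9 + 9*e^(-3*z))/(6*z), still 0/0.
After 3 applications of L'Hôpital's rule the quotient is (-27*e^(-3*z))/(6); substituting z = 0 gives -9/2.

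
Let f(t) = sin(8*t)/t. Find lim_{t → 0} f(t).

Substitution gives 0/0.
Write it as (8)·sin(8t)/(8t); since sin(u)/u → 1, the limit is 8.

8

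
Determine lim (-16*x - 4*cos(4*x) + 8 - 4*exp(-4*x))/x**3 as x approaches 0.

Substitution gives 0/0; apply L'Hôpital's rule 3 times.
After differentiating numerator and denominator 3 times the quotient is (-256*sin(4*x) + 256*e^(-4*x))/(6); at x = 0 this is 128/3.

128/3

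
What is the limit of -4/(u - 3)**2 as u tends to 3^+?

As u → 3⁺, (u - 3) → 0⁺, so (u - 3)^2 → 0⁺ and -4/(u - 3)^2 → -∞.

-∞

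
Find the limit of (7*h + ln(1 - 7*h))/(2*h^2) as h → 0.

-49/4

Direct substitution gives 0/0.
Apply L'Hôpital: lim (7 - 7/(1 - 7*h))/(4*h), still 0/0.
After 2 applications of L'Hôpital's rule the quotient is (-49/(1 - 7*h)^2)/(4); substituting h = 0 gives -49/4.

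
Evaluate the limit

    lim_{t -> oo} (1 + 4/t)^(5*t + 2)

Write it as [(1 + 4/t)^t]^(5) · (1 + 4/t)^(2). The bracketed term tends to e^(4) and the second factor to 1, so the limit is e^(20).

e^(20)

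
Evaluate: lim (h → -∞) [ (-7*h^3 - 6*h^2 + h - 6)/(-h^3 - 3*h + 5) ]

Numerator and denominator both have degree 3.
Dividing every term by h^3, all lower-order terms vanish and the limit is the ratio of leading coefficients, -7/(-1) = 7.

7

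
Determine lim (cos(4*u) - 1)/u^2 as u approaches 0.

-8

Direct substitution gives 0/0.
Apply L'Hôpital: lim (-4*sin(4*u))/(2*u), still 0/0.
After 2 applications of L'Hôpital's rule the quotient is (-16*cos(4*u))/(2); substituting u = 0 gives -8.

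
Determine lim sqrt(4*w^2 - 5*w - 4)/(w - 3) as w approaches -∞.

-2

For large |w|, √(4*w^2 - 5*w - 4) ≈ √4·|w| and the denominator ≈ w.
Since w → −∞, |w| = −w, giving −√4/(1) = -2.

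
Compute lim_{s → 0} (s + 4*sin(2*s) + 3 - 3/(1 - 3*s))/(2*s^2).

Substitution gives 0/0 (the numerator vanishes to order 2).
Expand each term to order s^2: the coefficient of s^2 in 4·sin(2s) is 0 and in -3·1/(1 - 3s) is -27.
Lower-order terms cancel with the polynomial part, so the numerator is (-27)·s^2 + o(s^2), and the limit is (-27)/(2) = -27/2.

-27/2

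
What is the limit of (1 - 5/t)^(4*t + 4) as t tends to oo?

e^(-20)

Let L be the limit and take ln: ln L = lim (4t + 4)·ln(1 - 5/t) = lim (4t + 4)·(-5/t + O(1/t²)) = -20.
Hence L = e^(-20).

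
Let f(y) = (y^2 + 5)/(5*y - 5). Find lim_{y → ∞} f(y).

∞

The numerator has higher degree (2 > 1); the quotient behaves like (1/(5))·y^1 for large |y|.
As y → +∞ this diverges to ∞.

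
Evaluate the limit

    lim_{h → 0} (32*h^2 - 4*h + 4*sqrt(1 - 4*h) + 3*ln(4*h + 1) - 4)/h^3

48

Substitution gives 0/0; apply L'Hôpital's rule 3 times.
After differentiating numerator and denominator 3 times the quotient is (384/(4*h + 1)^3 - 96/(1 - 4*h)^(5/2))/(6); at h = 0 this is 48.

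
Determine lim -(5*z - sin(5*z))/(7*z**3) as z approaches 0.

Direct substitution gives 0/0.
Apply L'Hôpital: lim (5 - 5*cos(5*z))/(-21*z^2), still 0/0.
Apply L'Hôpital: lim (25*sin(5*z))/(-42*z), still 0/0.
After 3 applications of L'Hôpital's rule the quotient is (125*cos(5*z))/(-42); substituting z = 0 gives -125/42.

-125/42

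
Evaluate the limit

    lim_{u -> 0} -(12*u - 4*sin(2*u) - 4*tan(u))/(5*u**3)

Substitution gives 0/0; apply L'Hôpital's rule 3 times.
After differentiating numerator and denominator 3 times the quotient is (32*cos(2*u) - 24*tan(u)^4 - 32*tan(u)^2 - 8)/(-30); at u = 0 this is -4/5.

-4/5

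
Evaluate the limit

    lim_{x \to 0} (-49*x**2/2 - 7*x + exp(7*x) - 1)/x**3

Direct substitution gives 0/0.
Apply L'Hôpital: lim (-49*x + 7*e^(7*x) - 7)/(3*x^2), still 0/0.
Apply L'Hôpital: lim (49*e^(7*x) - 49)/(6*x), still 0/0.
After 3 applications of L'Hôpital's rule the quotient is (343*e^(7*x))/(6); substituting x = 0 gives 343/6.

343/6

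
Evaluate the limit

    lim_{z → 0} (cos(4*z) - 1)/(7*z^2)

-8/7

Direct substitution gives 0/0.
Apply L'Hôpital: lim (-4*sin(4*z))/(14*z), still 0/0.
After 2 applications of L'Hôpital's rule the quotient is (-16*cos(4*z))/(14); substituting z = 0 gives -8/7.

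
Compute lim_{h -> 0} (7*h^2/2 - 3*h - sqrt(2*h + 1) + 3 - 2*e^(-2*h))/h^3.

13/6

Substitution gives 0/0; apply L'Hôpital's rule 3 times.
After differentiating numerator and denominator 3 times the quotient is (16*e^(-2*h) - 3/(2*h + 1)^(5/2))/(6); at h = 0 this is 13/6.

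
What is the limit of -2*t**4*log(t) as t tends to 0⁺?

This is a 0·(−∞) form. Rewrite as -2·ln(t) / t^(−4) and apply L'Hôpital:
the derivative quotient is -2·(1/t) / (−4·t^(−5)) = (2/4)·t^4 → 0.

0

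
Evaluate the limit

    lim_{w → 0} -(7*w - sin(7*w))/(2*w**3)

-343/12

Direct substitution gives 0/0.
Apply L'Hôpital: lim (7 - 7*cos(7*w))/(-6*w^2), still 0/0.
Apply L'Hôpital: lim (49*sin(7*w))/(-12*w), still 0/0.
After 3 applications of L'Hôpital's rule the quotient is (343*cos(7*w))/(-12); substituting w = 0 gives -343/12.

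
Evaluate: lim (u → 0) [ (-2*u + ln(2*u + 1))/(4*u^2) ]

Direct substitution gives 0/0.
Apply L'Hôpital: lim (-2 + 2/(2*u + 1))/(8*u), still 0/0.
After 2 applications of L'Hôpital's rule the quotient is (-4/(2*u + 1)^2)/(8); substituting u = 0 gives -1/2.

-1/2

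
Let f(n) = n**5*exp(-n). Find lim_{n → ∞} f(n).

Write as n^5/e^{1n}, an ∞/∞ form.
Exponential growth dominates any polynomial, so repeated L'Hôpital (or the standard result) gives 0.

0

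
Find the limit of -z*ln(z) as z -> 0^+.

This is a 0·(−∞) form. Rewrite as -1·ln(z) / z^(−1) and apply L'Hôpital:
the derivative quotient is -1·(1/z) / (−1·z^(−2)) = (1/1)·z^1 → 0.

0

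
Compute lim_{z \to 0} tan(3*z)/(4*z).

3/4

Substitution gives 0/0.
Since tan(u)/u → 1 as u → 0, tan(3z)/(3z) → 1 and the limit is 3/4.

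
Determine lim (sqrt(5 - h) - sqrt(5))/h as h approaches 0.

-√(5)/10

A 0/0 form; rationalise with √(5 - h) + √5. This collapses the numerator to -h, leaving -1/(√(5 - h) + √5) → -1/(2√5) = -√(5)/10.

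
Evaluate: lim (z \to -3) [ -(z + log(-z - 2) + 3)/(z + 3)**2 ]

Direct substitution gives 0/0.
Apply L'Hôpital: lim (1 - 1/(-z - 2))/(-2*z - 6), still 0/0.
After 2 applications of L'Hôpital's rule the quotient is (-1/(-z - 2)^2)/(-2); substituting z = -3 gives 1/2.

1/2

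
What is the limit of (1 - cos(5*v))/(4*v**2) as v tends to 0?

Substitution gives 0/0.
Use (1 − cos u)/u² → 1/2 with u = 5v: the limit is 5²/(2·4) = 25/8.

25/8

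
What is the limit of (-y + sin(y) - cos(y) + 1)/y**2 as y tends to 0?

Substitution gives 0/0; apply L'Hôpital's rule 2 times.
After differentiating numerator and denominator 2 times the quotient is (-sin(y) + cos(y))/(2); at y = 0 this is 1/2.

1/2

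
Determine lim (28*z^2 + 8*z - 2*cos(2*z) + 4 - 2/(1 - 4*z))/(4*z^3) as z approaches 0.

Substitution gives 0/0; apply L'Hôpital's rule 3 times.
After differentiating numerator and denominator 3 times the quotient is (-16*sin(2*z) - 768/(4*z - 1)^4)/(24); at z = 0 this is -32.

-32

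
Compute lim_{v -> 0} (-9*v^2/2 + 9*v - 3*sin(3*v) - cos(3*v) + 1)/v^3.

27/2

Substitution gives 0/0; apply L'Hôpital's rule 3 times.
After differentiating numerator and denominator 3 times the quotient is (-27*sin(3*v) + 81*cos(3*v))/(6); at v = 0 this is 27/2.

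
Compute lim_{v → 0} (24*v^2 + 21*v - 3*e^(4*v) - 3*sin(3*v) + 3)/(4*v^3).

-37/8

Substitution gives 0/0; apply L'Hôpital's rule 3 times.
After differentiating numerator and denominator 3 times the quotient is (-192*e^(4*v) + 81*cos(3*v))/(24); at v = 0 this is -37/8.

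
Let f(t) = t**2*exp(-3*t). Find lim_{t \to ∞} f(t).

0

Write as t^2/e^{3t}, an ∞/∞ form.
Exponential growth dominates any polynomial, so repeated L'Hôpital (or the standard result) gives 0.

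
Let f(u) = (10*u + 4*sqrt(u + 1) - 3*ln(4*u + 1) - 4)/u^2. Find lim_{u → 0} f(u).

Substitution gives 0/0; apply L'Hôpital's rule 2 times.
After differentiating numerator and denominator 2 times the quotient is (48/(4*u + 1)^2 - 1/(u + 1)^(3/2))/(2); at u = 0 this is 47/2.

47/2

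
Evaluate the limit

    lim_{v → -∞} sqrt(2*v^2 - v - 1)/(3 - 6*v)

√(2)/6

For large |v|, √(2*v^2 - v - 1) ≈ √2·|v| and the denominator ≈ -6v.
Since v → −∞, |v| = −v, giving −√2/(-6) = √(2)/6.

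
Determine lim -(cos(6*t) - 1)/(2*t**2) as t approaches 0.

9

Direct substitution gives 0/0.
Apply L'Hôpital: lim (-6*sin(6*t))/(-4*t), still 0/0.
After 2 applications of L'Hôpital's rule the quotient is (-36*cos(6*t))/(-4); substituting t = 0 gives 9.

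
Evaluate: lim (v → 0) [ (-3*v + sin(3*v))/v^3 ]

-9/2

Direct substitution gives 0/0.
Apply L'Hôpital: lim (3*cos(3*v) - 3)/(3*v^2), still 0/0.
Apply L'Hôpital: lim (-9*sin(3*v))/(6*v), still 0/0.
After 3 applications of L'Hôpital's rule the quotient is (-27*cos(3*v))/(6); substituting v = 0 gives -9/2.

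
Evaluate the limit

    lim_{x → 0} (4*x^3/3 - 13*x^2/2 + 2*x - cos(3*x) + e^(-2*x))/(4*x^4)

-65/96

Substitution gives 0/0; apply L'Hôpital's rule 4 times.
After differentiating numerator and denominator 4 times the quotient is (-81*cos(3*x) + 16*e^(-2*x))/(96); at x = 0 this is -65/96.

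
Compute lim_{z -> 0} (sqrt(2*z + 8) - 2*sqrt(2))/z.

Substitution gives 0/0. Multiply numerator and denominator by the conjugate √(8 + 2z) + √8.
The numerator becomes (8 + 2z) − 8 = 2z, so the expression simplifies to 2/(√(8 + 2z) + √8).
Letting z → 0 gives 2/(2√8) = √(2)/4.

√(2)/4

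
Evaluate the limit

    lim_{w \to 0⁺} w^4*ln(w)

This is a 0·(−∞) form. Rewrite as 1·ln(w) / w^(−4) and apply L'Hôpital:
the derivative quotient is 1·(1/w) / (−4·w^(−5)) = (-1/4)·w^4 → 0.

0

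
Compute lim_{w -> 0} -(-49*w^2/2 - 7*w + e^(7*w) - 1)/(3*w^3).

-343/18

Direct substitution gives 0/0.
Apply L'Hôpital: lim (-49*w + 7*e^(7*w) - 7)/(-9*w^2), still 0/0.
Apply L'Hôpital: lim (49*e^(7*w) - 49)/(-18*w), still 0/0.
After 3 applications of L'Hôpital's rule the quotient is (343*e^(7*w))/(-18); substituting w = 0 gives -343/18.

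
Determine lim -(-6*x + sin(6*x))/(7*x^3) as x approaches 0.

Direct substitution gives 0/0.
Apply L'Hôpital: lim (6*cos(6*x) - 6)/(-21*x^2), still 0/0.
Apply L'Hôpital: lim (-36*sin(6*x))/(-42*x), still 0/0.
After 3 applications of L'Hôpital's rule the quotient is (-216*cos(6*x))/(-42); substituting x = 0 gives 36/7.

36/7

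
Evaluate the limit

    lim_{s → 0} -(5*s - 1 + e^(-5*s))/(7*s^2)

-25/14

Direct substitution gives 0/0.
Apply L'Hôpital: lim (5 - 5*e^(-5*s))/(-14*s), still 0/0.
After 2 applications of L'Hôpital's rule the quotient is (25*e^(-5*s))/(-14); substituting s = 0 gives -25/14.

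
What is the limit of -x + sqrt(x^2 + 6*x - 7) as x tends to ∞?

An ∞ − ∞ form. Rationalising with the conjugate, the difference becomes (6x - 7) / (√(x^2 + 6*x - 7) + x).
For large x the denominator behaves like 2·x, so the quotient tends to 6/2 = 3.

3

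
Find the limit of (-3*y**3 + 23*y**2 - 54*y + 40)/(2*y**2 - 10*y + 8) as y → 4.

At y = 4 both the top and bottom vanish — a removable singularity. Factoring out (y - 4) from each leaves (-3*y^2 + 11*y - 10)/(2*y - 2), which at y = 4 equals -7/3.

-7/3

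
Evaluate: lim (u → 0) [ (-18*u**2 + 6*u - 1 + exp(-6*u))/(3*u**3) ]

-12

Direct substitution gives 0/0.
Apply L'Hôpital: lim (-36*u + 6 - 6*e^(-6*u))/(9*u^2), still 0/0.
Apply L'Hôpital: lim (-36 + 36*e^(-6*u))/(18*u), still 0/0.
After 3 applications of L'Hôpital's rule the quotient is (-216*e^(-6*u))/(18); substituting u = 0 gives -12.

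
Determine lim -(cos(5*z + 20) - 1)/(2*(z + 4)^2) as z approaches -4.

25/4

Direct substitution gives 0/0.
Apply L'Hôpital: lim (-5*sin(5*z + 20))/(-4*z - 16), still 0/0.
After 2 applications of L'Hôpital's rule the quotient is (-25*cos(5*z + 20))/(-4); substituting z = -4 gives 25/4.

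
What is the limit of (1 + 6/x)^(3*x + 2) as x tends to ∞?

Let L be the limit and take ln: ln L = lim (3x + 2)·ln(1 + 6/x) = lim (3x + 2)·(6/x + O(1/x²)) = 18.
Hence L = e^(18).

e^(18)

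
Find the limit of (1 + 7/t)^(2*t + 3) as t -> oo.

e^(14)

Write it as [(1 + 7/t)^t]^(2) · (1 + 7/t)^(3). The bracketed term tends to e^(7) and the second factor to 1, so the limit is e^(14).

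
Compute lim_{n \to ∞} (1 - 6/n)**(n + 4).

e^(-6)

Let L be the limit and take ln: ln L = lim (n + 4)·ln(1 - 6/n) = lim (n + 4)·(-6/n + O(1/n²)) = -6.
Hence L = e^(-6).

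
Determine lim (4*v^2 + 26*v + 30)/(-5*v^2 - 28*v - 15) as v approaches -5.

Direct substitution gives 0/0, so factor. Both numerator and denominator have (v + 5) as a factor.
After cancelling, the expression reduces to (4*v + 6)/(-5*v - 3).
Substituting v = -5 gives -7/11.

-7/11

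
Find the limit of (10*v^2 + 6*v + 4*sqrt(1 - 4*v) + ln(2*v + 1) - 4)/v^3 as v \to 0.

-40/3

Substitution gives 0/0 (the numerator vanishes to order 3).
Expand each term to order v^3: the coefficient of v^3 in ln(1 + 2v) is 8/3 and in 4·√(1 - 4v) is -16.
Lower-order terms cancel with the polynomial part, so the numerator is (-40/3)·v^3 + o(v^3), and the limit is (-40/3)/(1) = -40/3.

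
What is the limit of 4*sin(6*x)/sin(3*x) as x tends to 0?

8

Substitution gives 0/0.
Divide numerator and denominator by x: sin(6x)/x → 6 and sin(3x)/x → 3, so the limit is 4·6/3 = 8.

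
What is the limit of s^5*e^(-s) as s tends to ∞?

Write as s^5/e^{1s}, an ∞/∞ form.
Exponential growth dominates any polynomial, so repeated L'Hôpital (or the standard result) gives 0.

0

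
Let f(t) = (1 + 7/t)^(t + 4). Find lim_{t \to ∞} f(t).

Write it as [(1 + 7/t)^t]^(1) · (1 + 7/t)^(4). The bracketed term tends to e^(7) and the second factor to 1, so the limit is e^(7).

e^(7)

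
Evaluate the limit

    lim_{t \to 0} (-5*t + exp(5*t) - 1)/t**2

25/2

Direct substitution gives 0/0.
Apply L'Hôpital: lim (5*e^(5*t) - 5)/(2*t), still 0/0.
After 2 applications of L'Hôpital's rule the quotient is (25*e^(5*t))/(2); substituting t = 0 gives 25/2.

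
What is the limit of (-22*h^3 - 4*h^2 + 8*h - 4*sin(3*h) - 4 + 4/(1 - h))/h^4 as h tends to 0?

Substitution gives 0/0; apply L'Hôpital's rule 4 times.
After differentiating numerator and denominator 4 times the quotient is (-324*sin(3*h) - 96/(h - 1)^5)/(24); at h = 0 this is 4.

4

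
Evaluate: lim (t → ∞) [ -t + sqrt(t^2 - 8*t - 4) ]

This has the form ∞ − ∞. Multiply and divide by the conjugate √(t^2 - 8*t - 4) + t.
That gives (-8t - 4) / (√(t^2 - 8*t - 4) + t).
Divide numerator and denominator by t: the limit is -8/(2·1) = -4.

-4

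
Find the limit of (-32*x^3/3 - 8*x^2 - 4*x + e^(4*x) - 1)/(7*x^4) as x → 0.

32/21

Direct substitution gives 0/0.
Apply L'Hôpital: lim (-32*x^2 - 16*x + 4*e^(4*x) - 4)/(28*x^3), still 0/0.
Apply L'Hôpital: lim (-64*x + 16*e^(4*x) - 16)/(84*x^2), still 0/0.
Apply L'Hôpital: lim (64*e^(4*x) - 64)/(168*x), still 0/0.
After 4 applications of L'Hôpital's rule the quotient is (256*e^(4*x))/(168); substituting x = 0 gives 32/21.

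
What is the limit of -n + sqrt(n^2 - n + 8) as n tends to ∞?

-1/2

An ∞ − ∞ form. Rationalising with the conjugate, the difference becomes (-n + 8) / (√(n^2 - n + 8) + n).
For large n the denominator behaves like 2·n, so the quotient tends to -1/2 = -1/2.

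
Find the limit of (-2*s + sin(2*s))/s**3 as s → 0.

-4/3

Direct substitution gives 0/0.
Apply L'Hôpital: lim (2*cos(2*s) - 2)/(3*s^2), still 0/0.
Apply L'Hôpital: lim (-4*sin(2*s))/(6*s), still 0/0.
After 3 applications of L'Hôpital's rule the quotient is (-8*cos(2*s))/(6); substituting s = 0 gives -4/3.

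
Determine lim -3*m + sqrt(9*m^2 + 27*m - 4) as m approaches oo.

9/2

This has the form ∞ − ∞. Multiply and divide by the conjugate √(9*m^2 + 27*m - 4) + 3m.
That gives (27m - 4) / (√(9*m^2 + 27*m - 4) + 3m).
Divide numerator and denominator by m: the limit is 27/(2·3) = 9/2.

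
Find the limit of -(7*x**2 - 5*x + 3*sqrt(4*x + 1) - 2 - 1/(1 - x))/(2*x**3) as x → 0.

Substitution gives 0/0; apply L'Hôpital's rule 3 times.
After differentiating numerator and denominator 3 times the quotient is (72/(4*x + 1)^(5/2) - 6/(x - 1)^4)/(-12); at x = 0 this is -11/2.

-11/2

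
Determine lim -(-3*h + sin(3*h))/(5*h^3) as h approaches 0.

Direct substitution gives 0/0.
Apply L'Hôpital: lim (3*cos(3*h) - 3)/(-15*h^2), still 0/0.
Apply L'Hôpital: lim (-9*sin(3*h))/(-30*h), still 0/0.
After 3 applications of L'Hôpital's rule the quotient is (-27*cos(3*h))/(-30); substituting h = 0 gives 9/10.

9/10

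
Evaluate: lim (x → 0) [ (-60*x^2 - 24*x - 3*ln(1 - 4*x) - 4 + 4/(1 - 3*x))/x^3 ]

172

Substitution gives 0/0 (the numerator vanishes to order 3).
Expand each term to order x^3: the coefficient of x^3 in 4·1/(1 - 3x) is 108 and in -3·ln(1 - 4x) is 64.
Lower-order terms cancel with the polynomial part, so the numerator is (172)·x^3 + o(x^3), and the limit is (172)/(1) = 172.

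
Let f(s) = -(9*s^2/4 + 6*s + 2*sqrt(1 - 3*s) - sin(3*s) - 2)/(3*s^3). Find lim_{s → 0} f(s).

-3/8

Substitution gives 0/0 (the numerator vanishes to order 3).
Expand each term to order s^3: the coefficient of s^3 in −sin(3s) is 9/2 and in 2·√(1 - 3s) is -27/8.
Lower-order terms cancel with the polynomial part, so the numerator is (9/8)·s^3 + o(s^3), and the limit is (9/8)/(-3) = -3/8.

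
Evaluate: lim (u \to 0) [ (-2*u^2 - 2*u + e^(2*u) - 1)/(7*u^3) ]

4/21

Direct substitution gives 0/0.
Apply L'Hôpital: lim (-4*u + 2*e^(2*u) - 2)/(21*u^2), still 0/0.
Apply L'Hôpital: lim (4*e^(2*u) - 4)/(42*u), still 0/0.
After 3 applications of L'Hôpital's rule the quotient is (8*e^(2*u))/(42); substituting u = 0 gives 4/21.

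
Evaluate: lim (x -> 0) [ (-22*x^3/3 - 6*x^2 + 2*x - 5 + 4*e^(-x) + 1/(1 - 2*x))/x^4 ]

97/6

Substitution gives 0/0; apply L'Hôpital's rule 4 times.
After differentiating numerator and denominator 4 times the quotient is (4*e^(-x) - 384/(2*x - 1)^5)/(24); at x = 0 this is 97/6.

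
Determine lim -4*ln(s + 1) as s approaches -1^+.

∞

As s → -1⁺, s + 1 → 0⁺ and ln(s + 1) → −∞.
Multiplying by -4 gives ∞.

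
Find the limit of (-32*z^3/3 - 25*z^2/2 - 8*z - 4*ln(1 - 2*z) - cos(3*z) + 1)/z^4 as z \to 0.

101/8

Substitution gives 0/0; apply L'Hôpital's rule 4 times.
After differentiating numerator and denominator 4 times the quotient is (-81*cos(3*z) + 384/(2*z - 1)^4)/(24); at z = 0 this is 101/8.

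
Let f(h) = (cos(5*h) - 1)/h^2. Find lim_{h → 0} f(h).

-25/2

Direct substitution gives 0/0.
Apply L'Hôpital: lim (-5*sin(5*h))/(2*h), still 0/0.
After 2 applications of L'Hôpital's rule the quotient is (-25*cos(5*h))/(2); substituting h = 0 gives -25/2.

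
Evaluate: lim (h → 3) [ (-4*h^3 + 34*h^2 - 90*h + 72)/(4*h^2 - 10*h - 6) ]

3/7

At h = 3 both the top and bottom vanish — a removable singularity. Factoring out (h - 3) from each leaves (-4*h^2 + 22*h - 24)/(4*h + 2), which at h = 3 equals 3/7.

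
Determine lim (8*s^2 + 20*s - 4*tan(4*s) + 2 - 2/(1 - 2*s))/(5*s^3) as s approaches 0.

Substitution gives 0/0 (the numerator vanishes to order 3).
Expand each term to order s^3: the coefficient of s^3 in -2·1/(1 - 2s) is -16 and in -4·tan(4s) is -256/3.
Lower-order terms cancel with the polynomial part, so the numerator is (-304/3)·s^3 + o(s^3), and the limit is (-304/3)/(5) = -304/15.

-304/15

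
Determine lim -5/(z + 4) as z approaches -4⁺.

As z → -4⁺, (z + 4) → 0⁺, so (z + 4)^1 → 0⁺ and -5/(z + 4)^1 → -∞.

-∞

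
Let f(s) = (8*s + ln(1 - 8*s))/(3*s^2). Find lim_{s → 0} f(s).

Direct substitution gives 0/0.
Apply L'Hôpital: lim (8 - 8/(1 - 8*s))/(6*s), still 0/0.
After 2 applications of L'Hôpital's rule the quotient is (-64/(1 - 8*s)^2)/(6); substituting s = 0 gives -32/3.

-32/3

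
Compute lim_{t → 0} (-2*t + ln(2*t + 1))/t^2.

-2

Direct substitution gives 0/0.
Apply L'Hôpital: lim (-2 + 2/(2*t + 1))/(2*t), still 0/0.
After 2 applications of L'Hôpital's rule the quotient is (-4/(2*t + 1)^2)/(2); substituting t = 0 gives -2.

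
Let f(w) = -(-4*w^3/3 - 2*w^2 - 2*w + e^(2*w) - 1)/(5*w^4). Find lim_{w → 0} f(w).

Direct substitution gives 0/0.
Apply L'Hôpital: lim (-4*w^2 - 4*w + 2*e^(2*w) - 2)/(-20*w^3), still 0/0.
Apply L'Hôpital: lim (-8*w + 4*e^(2*w) - 4)/(-60*w^2), still 0/0.
Apply L'Hôpital: lim (8*e^(2*w) - 8)/(-120*w), still 0/0.
After 4 applications of L'Hôpital's rule the quotient is (16*e^(2*w))/(-120); substituting w = 0 gives -2/15.

-2/15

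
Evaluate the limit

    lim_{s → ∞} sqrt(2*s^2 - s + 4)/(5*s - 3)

For large |s|, √(2*s^2 - s + 4) ≈ √2·|s| and the denominator ≈ 5s.
Since s → +∞, |s| = s, giving √2/(5) = √(2)/5.

√(2)/5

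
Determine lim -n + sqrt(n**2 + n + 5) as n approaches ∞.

1/2

An ∞ − ∞ form. Rationalising with the conjugate, the difference becomes (n + 5) / (√(n^2 + n + 5) + n).
For large n the denominator behaves like 2·n, so the quotient tends to 1/2 = 1/2.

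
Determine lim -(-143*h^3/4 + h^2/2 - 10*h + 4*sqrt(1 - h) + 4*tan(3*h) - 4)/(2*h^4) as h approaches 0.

Substitution gives 0/0 (the numerator vanishes to order 4).
Expand each term to order h^4: the coefficient of h^4 in 4·√(1 - h) is -5/32 and in 4·tan(3h) is 0.
Lower-order terms cancel with the polynomial part, so the numerator is (-5/32)·h^4 + o(h^4), and the limit is (-5/32)/(-2) = 5/64.

5/64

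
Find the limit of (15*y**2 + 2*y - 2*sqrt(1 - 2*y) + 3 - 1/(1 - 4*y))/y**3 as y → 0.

Substitution gives 0/0 (the numerator vanishes to order 3).
Expand each term to order y^3: the coefficient of y^3 in −1/(1 - 4y) is -64 and in -2·√(1 - 2y) is 1.
Lower-order terms cancel with the polynomial part, so the numerator is (-63)·y^3 + o(y^3), and the limit is (-63)/(1) = -63.

-63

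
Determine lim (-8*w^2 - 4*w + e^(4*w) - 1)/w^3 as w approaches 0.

32/3

Direct substitution gives 0/0.
Apply L'Hôpital: lim (-16*w + 4*e^(4*w) - 4)/(3*w^2), still 0/0.
Apply L'Hôpital: lim (16*e^(4*w) - 16)/(6*w), still 0/0.
After 3 applications of L'Hôpital's rule the quotient is (64*e^(4*w))/(6); substituting w = 0 gives 32/3.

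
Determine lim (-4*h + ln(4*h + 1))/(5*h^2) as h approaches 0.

-8/5

Direct substitution gives 0/0.
Apply L'Hôpital: lim (-4 + 4/(4*h + 1))/(10*h), still 0/0.
After 2 applications of L'Hôpital's rule the quotient is (-16/(4*h + 1)^2)/(10); substituting h = 0 gives -8/5.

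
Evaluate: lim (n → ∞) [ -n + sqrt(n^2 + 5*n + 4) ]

5/2

An ∞ − ∞ form. Rationalising with the conjugate, the difference becomes (5n + 4) / (√(n^2 + 5*n + 4) + n).
For large n the denominator behaves like 2·n, so the quotient tends to 5/2 = 5/2.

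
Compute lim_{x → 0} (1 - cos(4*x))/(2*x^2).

4

Substitution gives 0/0.
Use (1 − cos u)/u² → 1/2 with u = 4x: the limit is 4²/(2·2) = 4.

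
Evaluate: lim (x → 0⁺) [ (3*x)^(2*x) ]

1

Base → 0⁺ and exponent → 0⁺: a 0^0 form.
Take logs: 2x·ln(3x). This is 0·(−∞); rewriting as ln(3x)/(1/(2x)) and applying L'Hôpital gives 0.
Hence the limit is e^0 = 1.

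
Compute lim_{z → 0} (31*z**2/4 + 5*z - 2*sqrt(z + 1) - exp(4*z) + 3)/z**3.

-259/24

Substitution gives 0/0 (the numerator vanishes to order 3).
Expand each term to order z^3: the coefficient of z^3 in -2·√(1 + z) is -1/8 and in −e^(4z) is -32/3.
Lower-order terms cancel with the polynomial part, so the numerator is (-259/24)·z^3 + o(z^3), and the limit is (-259/24)/(1) = -259/24.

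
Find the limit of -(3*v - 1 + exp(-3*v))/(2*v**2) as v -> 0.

-9/4

Direct substitution gives 0/0.
Apply L'Hôpital: lim (3 - 3*e^(-3*v))/(-4*v), still 0/0.
After 2 applications of L'Hôpital's rule the quotient is (9*e^(-3*v))/(-4); substituting v = 0 gives -9/4.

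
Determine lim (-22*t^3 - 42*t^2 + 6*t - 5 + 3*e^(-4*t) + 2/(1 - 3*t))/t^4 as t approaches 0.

Substitution gives 0/0; apply L'Hôpital's rule 4 times.
After differentiating numerator and denominator 4 times the quotient is (768*e^(-4*t) - 3888/(3*t - 1)^5)/(24); at t = 0 this is 194.

194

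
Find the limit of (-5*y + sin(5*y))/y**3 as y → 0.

-125/6

Direct substitution gives 0/0.
Apply L'Hôpital: lim (5*cos(5*y) - 5)/(3*y^2), still 0/0.
Apply L'Hôpital: lim (-25*sin(5*y))/(6*y), still 0/0.
After 3 applications of L'Hôpital's rule the quotient is (-125*cos(5*y))/(6); substituting y = 0 gives -125/6.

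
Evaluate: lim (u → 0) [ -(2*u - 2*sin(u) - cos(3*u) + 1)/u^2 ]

Substitution gives 0/0; apply L'Hôpital's rule 2 times.
After differentiating numerator and denominator 2 times the quotient is (2*sin(u) + 9*cos(3*u))/(-2); at u = 0 this is -9/2.

-9/2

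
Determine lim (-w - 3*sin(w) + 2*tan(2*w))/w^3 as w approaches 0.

35/6

Substitution gives 0/0; apply L'Hôpital's rule 3 times.
After differentiating numerator and denominator 3 times the quotient is (3*cos(w) + 96*tan(2*w)^4 + 128*tan(2*w)^2 + 32)/(6); at w = 0 this is 35/6.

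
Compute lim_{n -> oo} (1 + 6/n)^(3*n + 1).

The base → 1 and the exponent → ∞: a 1^∞ form.
Take logarithms: (3n + 1)·ln(1 + 6/n). Since ln(1+u) ~ u for small u, this behaves like (3n)·(6/n) → 18.
So the limit is e^(18).

e^(18)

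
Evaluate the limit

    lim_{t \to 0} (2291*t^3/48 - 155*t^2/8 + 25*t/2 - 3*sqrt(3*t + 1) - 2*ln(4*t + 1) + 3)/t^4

17599/128

Substitution gives 0/0 (the numerator vanishes to order 4).
Expand each term to order t^4: the coefficient of t^4 in -2·ln(1 + 4t) is 128 and in -3·√(1 + 3t) is 1215/128.
Lower-order terms cancel with the polynomial part, so the numerator is (17599/128)·t^4 + o(t^4), and the limit is (17599/128)/(1) = 17599/128.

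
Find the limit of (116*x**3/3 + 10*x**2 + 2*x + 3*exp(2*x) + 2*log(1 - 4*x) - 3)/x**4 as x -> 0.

Substitution gives 0/0 (the numerator vanishes to order 4).
Expand each term to order x^4: the coefficient of x^4 in 2·ln(1 - 4x) is -128 and in 3·e^(2x) is 2.
Lower-order terms cancel with the polynomial part, so the numerator is (-126)·x^4 + o(x^4), and the limit is (-126)/(1) = -126.

-126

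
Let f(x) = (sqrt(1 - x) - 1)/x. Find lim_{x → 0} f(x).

-1/2

A 0/0 form; rationalise with √(1 - x) + √1. This collapses the numerator to -x, leaving -1/(√(1 - x) + √1) → -1/(2√1) = -1/2.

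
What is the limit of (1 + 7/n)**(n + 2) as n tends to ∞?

e^(7)

Let L be the limit and take ln: ln L = lim (n + 2)·ln(1 + 7/n) = lim (n + 2)·(7/n + O(1/n²)) = 7.
Hence L = e^(7).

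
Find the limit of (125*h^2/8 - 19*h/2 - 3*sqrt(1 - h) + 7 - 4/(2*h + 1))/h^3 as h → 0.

Substitution gives 0/0 (the numerator vanishes to order 3).
Expand each term to order h^3: the coefficient of h^3 in -3·√(1 - h) is 3/16 and in -4·1/(1 + 2h) is 32.
Lower-order terms cancel with the polynomial part, so the numerator is (515/16)·h^3 + o(h^3), and the limit is (515/16)/(1) = 515/16.

515/16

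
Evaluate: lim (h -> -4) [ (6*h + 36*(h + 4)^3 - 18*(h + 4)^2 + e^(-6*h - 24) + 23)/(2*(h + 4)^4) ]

27

Direct substitution gives 0/0.
Apply L'Hôpital: lim (-36*h + 108*(h + 4)^2 - 6*e^(-6*h - 24) - 138)/(8*(h + 4)^3), still 0/0.
Apply L'Hôpital: lim (216*h + 36*e^(-6*h - 24) + 828)/(24*(h + 4)^2), still 0/0.
Apply L'Hôpital: lim (216 - 216*e^(-6*h - 24))/(48*h + 192), still 0/0.
After 4 applications of L'Hôpital's rule the quotient is (1296*e^(-6*h - 24))/(48); substituting h = -4 gives 27.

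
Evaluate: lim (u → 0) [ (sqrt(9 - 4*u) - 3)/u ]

-2/3

A 0/0 form; rationalise with √(9 - 4u) + √9. This collapses the numerator to -4u, leaving -4/(√(9 - 4u) + √9) → -4/(2√9) = -2/3.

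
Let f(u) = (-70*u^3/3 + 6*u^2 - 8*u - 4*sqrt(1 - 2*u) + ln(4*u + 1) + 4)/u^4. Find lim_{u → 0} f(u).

-123/2

Substitution gives 0/0; apply L'Hôpital's rule 4 times.
After differentiating numerator and denominator 4 times the quotient is (-1536/(4*u + 1)^4 + 60/(1 - 2*u)^(7/2))/(24); at u = 0 this is -123/2.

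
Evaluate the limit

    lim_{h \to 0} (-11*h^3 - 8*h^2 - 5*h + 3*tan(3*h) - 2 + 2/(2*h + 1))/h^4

32

Substitution gives 0/0; apply L'Hôpital's rule 4 times.
After differentiating numerator and denominator 4 times the quotient is (5832*tan(3*h)^3/cos(3*h)^2 + 3888*tan(3*h)/cos(3*h)^2 + 768/(2*h + 1)^5)/(24); at h = 0 this is 32.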